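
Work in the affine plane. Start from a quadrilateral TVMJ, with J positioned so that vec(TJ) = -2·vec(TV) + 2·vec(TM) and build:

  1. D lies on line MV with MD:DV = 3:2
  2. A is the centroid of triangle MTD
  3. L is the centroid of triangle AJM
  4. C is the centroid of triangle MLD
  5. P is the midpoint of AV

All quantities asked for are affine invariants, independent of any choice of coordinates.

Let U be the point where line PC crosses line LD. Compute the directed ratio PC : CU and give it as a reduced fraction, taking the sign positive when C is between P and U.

PC:CU = -13/4

Set T = (0, 0), V = (1, 0), M = (0, 1), J = (-2, 2); any affine frame gives the same invariant.
1. D lies on line MV with MD:DV = 3:2 ⇒ D = (3/5, 2/5)
2. A is the centroid of triangle MTD ⇒ A = (1/5, 7/15)
3. L is the centroid of triangle AJM ⇒ L = (-3/5, 52/45)
4. C is the centroid of triangle MLD ⇒ C = (0, 23/27)
5. P is the midpoint of AV ⇒ P = (3/5, 7/30)
line PC meets LD at U = (12/65, 43/65)
C = P + t·(U−P) with t = 13/9, so PC:CU = 13/9:-4/9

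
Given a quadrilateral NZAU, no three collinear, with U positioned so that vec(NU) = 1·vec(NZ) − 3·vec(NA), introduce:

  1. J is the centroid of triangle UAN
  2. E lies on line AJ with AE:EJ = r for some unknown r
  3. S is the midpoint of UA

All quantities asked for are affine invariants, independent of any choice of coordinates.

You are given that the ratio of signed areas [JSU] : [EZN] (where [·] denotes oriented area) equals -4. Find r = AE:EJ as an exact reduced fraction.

Assign N = (0, 0), Z = (1, 0), A = (0, 1), U = (1, -3) — the answer is frame-independent, so this choice is without loss of generality.
1. J is the centroid of triangle UAN ⇒ J = (1/3, -2/3)
2. With AE:EJ = r, write λ = r/(r+1) so E = A + λ·(J−A); E is affine-linear in λ
3. S is the midpoint of UA ⇒ S = (1/2, -1)
Every point depending on E is an affine combination of E and λ-independent points, so each such coordinate is linear in λ; the λ² term in each signed area is a multiple of (J−A)×(J−A) = 0, so 2·[JSU] and 2·[EZN] are each linear in λ. Evaluating at λ=0 and λ=1:
  2·[JSU] = -1/6,   2·[EZN] = 5/3·λ − 1
So [JSU]:[EZN] = (-1/6) / (5/3·λ − 1). Setting this equal to -4:
  -1/6 = -4·(5/3·λ − 1)  ⇒  λ = 5/8
Then r = λ/(1−λ) = (5/8)/(3/8) = 5/3. Check: with r = 5/3, E = (5/24, -1/24) and [JSU]:[EZN] = -4 as required.

r = 5/3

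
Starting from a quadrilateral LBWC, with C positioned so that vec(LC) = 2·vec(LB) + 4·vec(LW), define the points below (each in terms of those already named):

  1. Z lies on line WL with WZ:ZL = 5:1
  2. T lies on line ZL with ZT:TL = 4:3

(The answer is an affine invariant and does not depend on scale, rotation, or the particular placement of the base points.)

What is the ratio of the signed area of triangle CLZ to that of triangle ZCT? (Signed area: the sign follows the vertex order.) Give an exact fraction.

[CLZ]:[ZCT] = 7/4

Work in coordinates with L = (0, 0), B = (1, 0), W = (0, 1), C = (2, 4).
1. Z lies on line WL with WZ:ZL = 5:1 ⇒ Z = (0, 1/6)
2. T lies on line ZL with ZT:TL = 4:3 ⇒ T = (0, 1/14)
2·[CLZ] = -1/3, 2·[ZCT] = -4/21
[CLZ]:[ZCT] = -1/3:-4/21 = 7/4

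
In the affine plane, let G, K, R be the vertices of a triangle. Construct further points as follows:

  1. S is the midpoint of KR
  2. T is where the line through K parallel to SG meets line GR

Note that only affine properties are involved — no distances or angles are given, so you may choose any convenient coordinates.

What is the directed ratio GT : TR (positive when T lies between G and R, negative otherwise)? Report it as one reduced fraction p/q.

Set G = (0, 0), K = (1, 0), R = (0, 1); any affine frame gives the same invariant.
1. S is the midpoint of KR ⇒ S = (1/2, 1/2)
2. T is where the line through K parallel to SG meets line GR ⇒ T = (0, -1)
T = G + t·(R−G) with t = -1, so GT:TR = t:(1−t) = -1:2

GT:TR = -1/2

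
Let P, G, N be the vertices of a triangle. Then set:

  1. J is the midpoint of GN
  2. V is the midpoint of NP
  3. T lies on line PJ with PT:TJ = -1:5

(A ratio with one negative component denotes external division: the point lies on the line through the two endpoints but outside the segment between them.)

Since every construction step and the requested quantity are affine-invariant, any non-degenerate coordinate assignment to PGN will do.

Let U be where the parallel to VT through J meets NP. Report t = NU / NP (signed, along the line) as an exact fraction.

Choose coordinates P = (0, 0), G = (1, 0), N = (0, 1).
1. J is the midpoint of GN ⇒ J = (1/2, 1/2)
2. V is the midpoint of NP ⇒ V = (0, 1/2)
3. T lies on line PJ with PT:TJ = -1:5 ⇒ T = (-1/8, -1/8)
through J parallel to VT: direction (-1/8, -5/8); meets NP at U = (0, -2)
U = N + t·(P−N) with t = 3

t = 3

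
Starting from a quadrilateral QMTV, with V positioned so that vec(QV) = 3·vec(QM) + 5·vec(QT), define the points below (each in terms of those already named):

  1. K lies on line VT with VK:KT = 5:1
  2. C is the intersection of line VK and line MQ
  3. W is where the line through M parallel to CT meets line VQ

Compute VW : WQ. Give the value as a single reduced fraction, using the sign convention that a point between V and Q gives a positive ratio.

VW:WQ = -7/4

Work in coordinates with Q = (0, 0), M = (1, 0), T = (0, 1), V = (3, 5).
1. K lies on line VT with VK:KT = 5:1 ⇒ K = (1/2, 5/3)
2. C is the intersection of line VK and line MQ ⇒ C = (-3/4, 0)
3. W is where the line through M parallel to CT meets line VQ ⇒ W = (-4, -20/3)
W = V + t·(Q−V) with t = 7/3, so VW:WQ = t:(1−t) = 7/3:-4/3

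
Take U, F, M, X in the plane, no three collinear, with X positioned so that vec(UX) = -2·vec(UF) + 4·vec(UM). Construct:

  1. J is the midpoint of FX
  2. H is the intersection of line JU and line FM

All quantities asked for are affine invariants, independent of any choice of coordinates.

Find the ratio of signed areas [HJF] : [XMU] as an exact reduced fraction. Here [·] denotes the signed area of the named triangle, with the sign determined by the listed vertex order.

[HJF]:[XMU] = 1/3

Choose coordinates U = (0, 0), F = (1, 0), M = (0, 1), X = (-2, 4).
1. J is the midpoint of FX ⇒ J = (-1/2, 2)
2. H is the intersection of line JU and line FM ⇒ H = (-1/3, 4/3)
2·[HJF] = -2/3, 2·[XMU] = -2
[HJF]:[XMU] = -2/3:-2 = 1/3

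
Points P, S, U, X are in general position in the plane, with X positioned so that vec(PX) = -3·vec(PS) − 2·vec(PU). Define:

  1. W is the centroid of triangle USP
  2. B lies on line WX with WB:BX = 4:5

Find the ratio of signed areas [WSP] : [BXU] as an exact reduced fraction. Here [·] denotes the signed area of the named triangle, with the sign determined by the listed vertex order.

Assign P = (0, 0), S = (1, 0), U = (0, 1), X = (-3, -2) — the answer is frame-independent, so this choice is without loss of generality.
1. W is the centroid of triangle USP ⇒ W = (1/3, 1/3)
2. B lies on line WX with WB:BX = 4:5 ⇒ B = (-31/27, -19/27)
2·[WSP] = -1/3, 2·[BXU] = -5/3
[WSP]:[BXU] = -1/3:-5/3 = 1/5

[WSP]:[BXU] = 1/5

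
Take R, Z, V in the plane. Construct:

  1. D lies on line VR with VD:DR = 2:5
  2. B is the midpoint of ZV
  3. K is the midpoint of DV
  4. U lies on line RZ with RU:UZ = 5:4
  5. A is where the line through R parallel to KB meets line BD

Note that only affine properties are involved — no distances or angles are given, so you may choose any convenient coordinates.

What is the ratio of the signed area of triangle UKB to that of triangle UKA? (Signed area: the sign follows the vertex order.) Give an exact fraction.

Work in coordinates with R = (0, 0), Z = (1, 0), V = (0, 1).
1. D lies on line VR with VD:DR = 2:5 ⇒ D = (0, 5/7)
2. B is the midpoint of ZV ⇒ B = (1/2, 1/2)
3. K is the midpoint of DV ⇒ K = (0, 6/7)
4. U lies on line RZ with RU:UZ = 5:4 ⇒ U = (5/9, 0)
5. A is where the line through R parallel to KB meets line BD ⇒ A = (-5/2, 25/14)
2·[UKB] = -29/126, 2·[UKA] = 205/126
[UKB]:[UKA] = -29/126:205/126 = -29/205

[UKB]:[UKA] = -29/205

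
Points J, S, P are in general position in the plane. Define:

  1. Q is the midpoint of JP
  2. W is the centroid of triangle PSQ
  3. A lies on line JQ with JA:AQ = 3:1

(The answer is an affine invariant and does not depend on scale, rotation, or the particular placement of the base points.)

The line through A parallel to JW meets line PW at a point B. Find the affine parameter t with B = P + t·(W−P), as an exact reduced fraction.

Work in coordinates with J = (0, 0), S = (1, 0), P = (0, 1).
1. Q is the midpoint of JP ⇒ Q = (0, 1/2)
2. W is the centroid of triangle PSQ ⇒ W = (1/3, 1/2)
3. A lies on line JQ with JA:AQ = 3:1 ⇒ A = (0, 3/8)
through A parallel to JW: direction (1/3, 1/2); meets PW at B = (5/24, 11/16)
B = P + t·(W−P) with t = 5/8

t = 5/8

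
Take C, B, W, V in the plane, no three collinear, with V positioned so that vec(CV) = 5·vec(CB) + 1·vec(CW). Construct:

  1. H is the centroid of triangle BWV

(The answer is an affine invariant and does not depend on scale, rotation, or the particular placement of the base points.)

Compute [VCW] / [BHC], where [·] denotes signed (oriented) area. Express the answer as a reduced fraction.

[VCW]:[BHC] = -15/2

Set C = (0, 0), B = (1, 0), W = (0, 1), V = (5, 1); any affine frame gives the same invariant.
1. H is the centroid of triangle BWV ⇒ H = (2, 2/3)
2·[VCW] = -5, 2·[BHC] = 2/3
[VCW]:[BHC] = -5:2/3 = -15/2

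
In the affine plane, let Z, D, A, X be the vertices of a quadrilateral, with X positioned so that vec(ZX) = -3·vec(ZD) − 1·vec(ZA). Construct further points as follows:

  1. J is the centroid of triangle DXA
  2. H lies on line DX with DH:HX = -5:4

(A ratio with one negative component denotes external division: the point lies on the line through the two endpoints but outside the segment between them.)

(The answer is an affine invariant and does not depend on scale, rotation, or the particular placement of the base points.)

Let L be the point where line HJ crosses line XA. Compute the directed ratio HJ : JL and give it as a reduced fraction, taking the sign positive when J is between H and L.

Choose coordinates Z = (0, 0), D = (1, 0), A = (0, 1), X = (-3, -1).
1. J is the centroid of triangle DXA ⇒ J = (-2/3, 0)
2. H lies on line DX with DH:HX = -5:4 ⇒ H = (-19, -5)
line HJ meets XA at L = (-27/13, -5/13)
J = H + t·(L−H) with t = 13/12, so HJ:JL = 13/12:-1/12

HJ:JL = -13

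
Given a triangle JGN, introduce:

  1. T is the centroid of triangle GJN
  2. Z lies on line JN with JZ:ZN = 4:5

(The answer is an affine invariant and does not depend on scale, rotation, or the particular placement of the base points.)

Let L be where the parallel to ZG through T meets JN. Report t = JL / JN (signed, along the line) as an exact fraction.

t = 13/27

Assign J = (0, 0), G = (1, 0), N = (0, 1) — the answer is frame-independent, so this choice is without loss of generality.
1. T is the centroid of triangle GJN ⇒ T = (1/3, 1/3)
2. Z lies on line JN with JZ:ZN = 4:5 ⇒ Z = (0, 4/9)
through T parallel to ZG: direction (1, -4/9); meets JN at L = (0, 13/27)
L = J + t·(N−J) with t = 13/27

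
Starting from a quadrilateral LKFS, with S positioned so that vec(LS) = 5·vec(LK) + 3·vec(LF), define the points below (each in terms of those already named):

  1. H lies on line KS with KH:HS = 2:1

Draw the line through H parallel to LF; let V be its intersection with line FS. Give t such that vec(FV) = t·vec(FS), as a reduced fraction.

Assign L = (0, 0), K = (1, 0), F = (0, 1), S = (5, 3) — the answer is frame-independent, so this choice is without loss of generality.
1. H lies on line KS with KH:HS = 2:1 ⇒ H = (11/3, 2)
through H parallel to LF: direction (0, 1); meets FS at V = (11/3, 37/15)
V = F + t·(S−F) with t = 11/15

t = 11/15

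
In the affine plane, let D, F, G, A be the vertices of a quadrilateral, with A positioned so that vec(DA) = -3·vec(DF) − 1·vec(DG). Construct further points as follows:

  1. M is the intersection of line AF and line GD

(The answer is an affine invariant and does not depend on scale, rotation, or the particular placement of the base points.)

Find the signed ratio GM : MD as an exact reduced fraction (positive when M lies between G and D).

GM:MD = -5

Set D = (0, 0), F = (1, 0), G = (0, 1), A = (-3, -1); any affine frame gives the same invariant.
1. M is the intersection of line AF and line GD ⇒ M = (0, -1/4)
M = G + t·(D−G) with t = 5/4, so GM:MD = t:(1−t) = 5/4:-1/4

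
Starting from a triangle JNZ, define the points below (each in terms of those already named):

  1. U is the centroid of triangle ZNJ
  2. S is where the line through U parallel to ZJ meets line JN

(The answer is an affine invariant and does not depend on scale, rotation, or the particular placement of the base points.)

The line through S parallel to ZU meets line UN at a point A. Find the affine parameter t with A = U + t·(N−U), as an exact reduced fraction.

t = -1/3

Choose coordinates J = (0, 0), N = (1, 0), Z = (0, 1).
1. U is the centroid of triangle ZNJ ⇒ U = (1/3, 1/3)
2. S is where the line through U parallel to ZJ meets line JN ⇒ S = (1/3, 0)
through S parallel to ZU: direction (1/3, -2/3); meets UN at A = (1/9, 4/9)
A = U + t·(N−U) with t = -1/3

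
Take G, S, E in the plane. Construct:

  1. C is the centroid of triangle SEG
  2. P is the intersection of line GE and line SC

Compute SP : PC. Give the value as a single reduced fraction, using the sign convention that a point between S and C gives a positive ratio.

SP:PC = -3

Choose coordinates G = (0, 0), S = (1, 0), E = (0, 1).
1. C is the centroid of triangle SEG ⇒ C = (1/3, 1/3)
2. P is the intersection of line GE and line SC ⇒ P = (0, 1/2)
P = S + t·(C−S) with t = 3/2, so SP:PC = t:(1−t) = 3/2:-1/2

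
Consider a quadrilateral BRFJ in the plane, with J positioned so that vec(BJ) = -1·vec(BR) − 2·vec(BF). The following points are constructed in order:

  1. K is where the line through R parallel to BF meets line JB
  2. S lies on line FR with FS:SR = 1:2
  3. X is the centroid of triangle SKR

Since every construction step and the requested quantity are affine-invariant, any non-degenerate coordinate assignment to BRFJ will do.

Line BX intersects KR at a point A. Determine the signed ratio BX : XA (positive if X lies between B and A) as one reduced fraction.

Set B = (0, 0), R = (1, 0), F = (0, 1), J = (-1, -2); any affine frame gives the same invariant.
1. K is where the line through R parallel to BF meets line JB ⇒ K = (1, 2)
2. S lies on line FR with FS:SR = 1:2 ⇒ S = (1/3, 2/3)
3. X is the centroid of triangle SKR ⇒ X = (7/9, 8/9)
line BX meets KR at A = (1, 8/7)
X = B + t·(A−B) with t = 7/9, so BX:XA = 7/9:2/9

BX:XA = 7/2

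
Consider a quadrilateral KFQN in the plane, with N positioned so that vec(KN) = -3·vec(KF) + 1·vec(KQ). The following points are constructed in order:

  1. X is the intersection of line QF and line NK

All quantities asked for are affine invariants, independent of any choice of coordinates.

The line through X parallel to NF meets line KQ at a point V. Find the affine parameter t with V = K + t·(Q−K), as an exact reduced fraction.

Choose coordinates K = (0, 0), F = (1, 0), Q = (0, 1), N = (-3, 1).
1. X is the intersection of line QF and line NK ⇒ X = (3/2, -1/2)
through X parallel to NF: direction (4, -1); meets KQ at V = (0, -1/8)
V = K + t·(Q−K) with t = -1/8

t = -1/8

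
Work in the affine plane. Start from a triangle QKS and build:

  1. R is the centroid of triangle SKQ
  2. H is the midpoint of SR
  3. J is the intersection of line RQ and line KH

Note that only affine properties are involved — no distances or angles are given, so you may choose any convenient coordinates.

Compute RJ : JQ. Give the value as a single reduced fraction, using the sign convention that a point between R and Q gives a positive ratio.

Set Q = (0, 0), K = (1, 0), S = (0, 1); any affine frame gives the same invariant.
1. R is the centroid of triangle SKQ ⇒ R = (1/3, 1/3)
2. H is the midpoint of SR ⇒ H = (1/6, 2/3)
3. J is the intersection of line RQ and line KH ⇒ J = (4/9, 4/9)
J = R + t·(Q−R) with t = -1/3, so RJ:JQ = t:(1−t) = -1/3:4/3

RJ:JQ = -1/4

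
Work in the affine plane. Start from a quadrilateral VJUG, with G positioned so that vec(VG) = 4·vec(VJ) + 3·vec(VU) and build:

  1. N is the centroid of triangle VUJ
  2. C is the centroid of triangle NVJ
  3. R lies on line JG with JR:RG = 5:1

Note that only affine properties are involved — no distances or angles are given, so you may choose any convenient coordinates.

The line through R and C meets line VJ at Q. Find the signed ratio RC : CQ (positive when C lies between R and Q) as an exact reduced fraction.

RC:CQ = 43/2

Set V = (0, 0), J = (1, 0), U = (0, 1), G = (4, 3); any affine frame gives the same invariant.
1. N is the centroid of triangle VUJ ⇒ N = (1/3, 1/3)
2. C is the centroid of triangle NVJ ⇒ C = (4/9, 1/9)
3. R lies on line JG with JR:RG = 5:1 ⇒ R = (7/2, 5/2)
line RC meets VJ at Q = (13/43, 0)
C = R + t·(Q−R) with t = 43/45, so RC:CQ = 43/45:2/45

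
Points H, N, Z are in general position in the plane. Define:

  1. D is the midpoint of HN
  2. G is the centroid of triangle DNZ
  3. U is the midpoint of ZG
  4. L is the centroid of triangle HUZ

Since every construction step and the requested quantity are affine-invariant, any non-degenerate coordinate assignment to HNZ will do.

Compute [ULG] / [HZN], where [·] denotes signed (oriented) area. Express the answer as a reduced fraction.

[ULG]:[HZN] = -1/12

Set H = (0, 0), N = (1, 0), Z = (0, 1); any affine frame gives the same invariant.
1. D is the midpoint of HN ⇒ D = (1/2, 0)
2. G is the centroid of triangle DNZ ⇒ G = (1/2, 1/3)
3. U is the midpoint of ZG ⇒ U = (1/4, 2/3)
4. L is the centroid of triangle HUZ ⇒ L = (1/12, 5/9)
2·[ULG] = 1/12, 2·[HZN] = -1
[ULG]:[HZN] = 1/12:-1 = -1/12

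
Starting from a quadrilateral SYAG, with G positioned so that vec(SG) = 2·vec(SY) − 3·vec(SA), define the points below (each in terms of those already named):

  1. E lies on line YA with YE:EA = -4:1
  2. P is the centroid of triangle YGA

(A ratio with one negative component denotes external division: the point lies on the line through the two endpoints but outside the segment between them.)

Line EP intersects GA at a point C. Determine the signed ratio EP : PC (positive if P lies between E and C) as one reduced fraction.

EP:PC = -2

Work in coordinates with S = (0, 0), Y = (1, 0), A = (0, 1), G = (2, -3).
1. E lies on line YA with YE:EA = -4:1 ⇒ E = (-1/3, 4/3)
2. P is the centroid of triangle YGA ⇒ P = (1, -2/3)
line EP meets GA at C = (1/3, 1/3)
P = E + t·(C−E) with t = 2, so EP:PC = 2:-1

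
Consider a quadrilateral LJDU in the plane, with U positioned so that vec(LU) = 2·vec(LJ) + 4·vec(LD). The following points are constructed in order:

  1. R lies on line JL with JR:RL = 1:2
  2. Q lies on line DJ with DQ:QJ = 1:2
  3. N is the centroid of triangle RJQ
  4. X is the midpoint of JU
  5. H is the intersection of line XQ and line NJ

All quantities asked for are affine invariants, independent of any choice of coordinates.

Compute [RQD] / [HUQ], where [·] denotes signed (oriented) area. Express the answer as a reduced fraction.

[RQD]:[HUQ] = -19/30

Work in coordinates with L = (0, 0), J = (1, 0), D = (0, 1), U = (2, 4).
1. R lies on line JL with JR:RL = 1:2 ⇒ R = (2/3, 0)
2. Q lies on line DJ with DQ:QJ = 1:2 ⇒ Q = (1/3, 2/3)
3. N is the centroid of triangle RJQ ⇒ N = (2/3, 2/9)
4. X is the midpoint of JU ⇒ X = (3/2, 2)
5. H is the intersection of line XQ and line NJ ⇒ H = (4/19, 10/19)
2·[RQD] = 1/9, 2·[HUQ] = -10/57
[RQD]:[HUQ] = 1/9:-10/57 = -19/30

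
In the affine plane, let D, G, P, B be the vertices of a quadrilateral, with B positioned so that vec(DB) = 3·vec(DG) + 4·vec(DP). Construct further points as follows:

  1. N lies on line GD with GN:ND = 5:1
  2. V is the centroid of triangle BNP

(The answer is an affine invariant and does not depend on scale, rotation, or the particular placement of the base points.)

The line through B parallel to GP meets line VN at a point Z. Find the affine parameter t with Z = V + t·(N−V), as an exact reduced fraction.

t = -77/46

Set D = (0, 0), G = (1, 0), P = (0, 1), B = (3, 4); any affine frame gives the same invariant.
1. N lies on line GD with GN:ND = 5:1 ⇒ N = (1/6, 0)
2. V is the centroid of triangle BNP ⇒ V = (19/18, 5/3)
through B parallel to GP: direction (-1, 1); meets VN at Z = (117/46, 205/46)
Z = V + t·(N−V) with t = -77/46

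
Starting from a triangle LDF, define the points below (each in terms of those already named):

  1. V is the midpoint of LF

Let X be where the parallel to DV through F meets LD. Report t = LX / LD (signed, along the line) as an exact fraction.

Set L = (0, 0), D = (1, 0), F = (0, 1); any affine frame gives the same invariant.
1. V is the midpoint of LF ⇒ V = (0, 1/2)
through F parallel to DV: direction (-1, 1/2); meets LD at X = (2, 0)
X = L + t·(D−L) with t = 2

t = 2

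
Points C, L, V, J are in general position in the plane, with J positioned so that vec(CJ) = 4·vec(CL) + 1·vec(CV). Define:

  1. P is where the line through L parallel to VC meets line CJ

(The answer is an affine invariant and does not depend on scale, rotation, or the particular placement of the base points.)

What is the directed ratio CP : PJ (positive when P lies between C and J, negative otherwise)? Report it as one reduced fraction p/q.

CP:PJ = 1/3

Assign C = (0, 0), L = (1, 0), V = (0, 1), J = (4, 1) — the answer is frame-independent, so this choice is without loss of generality.
1. P is where the line through L parallel to VC meets line CJ ⇒ P = (1, 1/4)
P = C + t·(J−C) with t = 1/4, so CP:PJ = t:(1−t) = 1/4:3/4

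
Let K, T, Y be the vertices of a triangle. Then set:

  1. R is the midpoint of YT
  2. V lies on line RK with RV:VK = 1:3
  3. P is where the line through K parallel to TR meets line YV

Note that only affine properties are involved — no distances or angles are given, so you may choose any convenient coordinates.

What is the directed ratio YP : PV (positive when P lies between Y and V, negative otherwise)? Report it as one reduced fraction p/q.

Set K = (0, 0), T = (1, 0), Y = (0, 1); any affine frame gives the same invariant.
1. R is the midpoint of YT ⇒ R = (1/2, 1/2)
2. V lies on line RK with RV:VK = 1:3 ⇒ V = (3/8, 3/8)
3. P is where the line through K parallel to TR meets line YV ⇒ P = (3/2, -3/2)
P = Y + t·(V−Y) with t = 4, so YP:PV = t:(1−t) = 4:-3

YP:PV = -4/3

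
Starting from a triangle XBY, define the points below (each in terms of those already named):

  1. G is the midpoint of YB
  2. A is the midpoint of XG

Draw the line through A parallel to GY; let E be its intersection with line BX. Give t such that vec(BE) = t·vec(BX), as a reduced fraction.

t = 1/2

Assign X = (0, 0), B = (1, 0), Y = (0, 1) — the answer is frame-independent, so this choice is without loss of generality.
1. G is the midpoint of YB ⇒ G = (1/2, 1/2)
2. A is the midpoint of XG ⇒ A = (1/4, 1/4)
through A parallel to GY: direction (-1/2, 1/2); meets BX at E = (1/2, 0)
E = B + t·(X−B) with t = 1/2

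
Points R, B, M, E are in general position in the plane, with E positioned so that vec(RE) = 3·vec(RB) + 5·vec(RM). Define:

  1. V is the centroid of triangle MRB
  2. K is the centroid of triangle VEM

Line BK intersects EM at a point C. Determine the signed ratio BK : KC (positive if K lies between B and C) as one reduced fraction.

BK:KC = 53/10

Choose coordinates R = (0, 0), B = (1, 0), M = (0, 1), E = (3, 5).
1. V is the centroid of triangle MRB ⇒ V = (1/3, 1/3)
2. K is the centroid of triangle VEM ⇒ K = (10/9, 19/9)
line BK meets EM at C = (60/53, 133/53)
K = B + t·(C−B) with t = 53/63, so BK:KC = 53/63:10/63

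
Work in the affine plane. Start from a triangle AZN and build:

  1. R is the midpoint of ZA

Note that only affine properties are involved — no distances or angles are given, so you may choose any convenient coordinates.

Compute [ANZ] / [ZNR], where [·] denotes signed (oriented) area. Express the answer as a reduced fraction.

Assign A = (0, 0), Z = (1, 0), N = (0, 1) — the answer is frame-independent, so this choice is without loss of generality.
1. R is the midpoint of ZA ⇒ R = (1/2, 0)
2·[ANZ] = -1, 2·[ZNR] = 1/2
[ANZ]:[ZNR] = -1:1/2 = -2

[ANZ]:[ZNR] = -2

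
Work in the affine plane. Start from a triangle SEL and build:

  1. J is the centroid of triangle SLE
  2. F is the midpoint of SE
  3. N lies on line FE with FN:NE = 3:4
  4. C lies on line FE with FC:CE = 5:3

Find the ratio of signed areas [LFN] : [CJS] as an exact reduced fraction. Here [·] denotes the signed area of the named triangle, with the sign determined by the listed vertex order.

Choose coordinates S = (0, 0), E = (1, 0), L = (0, 1).
1. J is the centroid of triangle SLE ⇒ J = (1/3, 1/3)
2. F is the midpoint of SE ⇒ F = (1/2, 0)
3. N lies on line FE with FN:NE = 3:4 ⇒ N = (5/7, 0)
4. C lies on line FE with FC:CE = 5:3 ⇒ C = (13/16, 0)
2·[LFN] = 3/14, 2·[CJS] = 13/48
[LFN]:[CJS] = 3/14:13/48 = 72/91

[LFN]:[CJS] = 72/91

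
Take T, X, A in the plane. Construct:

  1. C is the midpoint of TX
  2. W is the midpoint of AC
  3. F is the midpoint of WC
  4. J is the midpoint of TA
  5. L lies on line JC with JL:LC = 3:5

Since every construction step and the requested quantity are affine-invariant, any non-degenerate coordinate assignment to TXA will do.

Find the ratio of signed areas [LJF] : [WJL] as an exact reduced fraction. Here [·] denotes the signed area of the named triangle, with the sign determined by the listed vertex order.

[LJF]:[WJL] = -1/2

Assign T = (0, 0), X = (1, 0), A = (0, 1) — the answer is frame-independent, so this choice is without loss of generality.
1. C is the midpoint of TX ⇒ C = (1/2, 0)
2. W is the midpoint of AC ⇒ W = (1/4, 1/2)
3. F is the midpoint of WC ⇒ F = (3/8, 1/4)
4. J is the midpoint of TA ⇒ J = (0, 1/2)
5. L lies on line JC with JL:LC = 3:5 ⇒ L = (3/16, 5/16)
2·[LJF] = -3/128, 2·[WJL] = 3/64
[LJF]:[WJL] = -3/128:3/64 = -1/2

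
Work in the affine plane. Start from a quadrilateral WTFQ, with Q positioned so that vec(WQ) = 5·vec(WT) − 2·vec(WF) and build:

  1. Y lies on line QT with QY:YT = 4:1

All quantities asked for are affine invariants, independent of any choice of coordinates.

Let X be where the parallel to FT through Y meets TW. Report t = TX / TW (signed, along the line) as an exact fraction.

t = -2/5

Choose coordinates W = (0, 0), T = (1, 0), F = (0, 1), Q = (5, -2).
1. Y lies on line QT with QY:YT = 4:1 ⇒ Y = (9/5, -2/5)
through Y parallel to FT: direction (1, -1); meets TW at X = (7/5, 0)
X = T + t·(W−T) with t = -2/5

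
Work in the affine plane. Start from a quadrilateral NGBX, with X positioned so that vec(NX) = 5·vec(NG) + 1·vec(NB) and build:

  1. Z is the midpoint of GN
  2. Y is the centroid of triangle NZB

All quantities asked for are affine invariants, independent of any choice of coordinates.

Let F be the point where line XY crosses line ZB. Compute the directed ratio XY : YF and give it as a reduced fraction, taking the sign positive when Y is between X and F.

Assign N = (0, 0), G = (1, 0), B = (0, 1), X = (5, 1) — the answer is frame-independent, so this choice is without loss of generality.
1. Z is the midpoint of GN ⇒ Z = (1/2, 0)
2. Y is the centroid of triangle NZB ⇒ Y = (1/6, 1/3)
line XY meets ZB at F = (10/31, 11/31)
Y = X + t·(F−X) with t = 31/30, so XY:YF = 31/30:-1/30

XY:YF = -31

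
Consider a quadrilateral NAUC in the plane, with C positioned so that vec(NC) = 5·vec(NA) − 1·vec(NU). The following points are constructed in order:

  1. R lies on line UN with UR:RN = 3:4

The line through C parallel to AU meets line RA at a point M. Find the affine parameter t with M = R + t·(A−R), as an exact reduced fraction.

Assign N = (0, 0), A = (1, 0), U = (0, 1), C = (5, -1) — the answer is frame-independent, so this choice is without loss of generality.
1. R lies on line UN with UR:RN = 3:4 ⇒ R = (0, 4/7)
through C parallel to AU: direction (-1, 1); meets RA at M = (8, -4)
M = R + t·(A−R) with t = 8

t = 8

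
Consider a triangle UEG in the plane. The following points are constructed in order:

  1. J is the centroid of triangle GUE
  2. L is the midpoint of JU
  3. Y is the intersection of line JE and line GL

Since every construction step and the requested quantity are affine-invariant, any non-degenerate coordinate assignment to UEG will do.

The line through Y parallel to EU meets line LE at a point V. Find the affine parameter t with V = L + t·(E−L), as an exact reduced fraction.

Work in coordinates with U = (0, 0), E = (1, 0), G = (0, 1).
1. J is the centroid of triangle GUE ⇒ J = (1/3, 1/3)
2. L is the midpoint of JU ⇒ L = (1/6, 1/6)
3. Y is the intersection of line JE and line GL ⇒ Y = (1/9, 4/9)
through Y parallel to EU: direction (-1, 0); meets LE at V = (-11/9, 4/9)
V = L + t·(E−L) with t = -5/3

t = -5/3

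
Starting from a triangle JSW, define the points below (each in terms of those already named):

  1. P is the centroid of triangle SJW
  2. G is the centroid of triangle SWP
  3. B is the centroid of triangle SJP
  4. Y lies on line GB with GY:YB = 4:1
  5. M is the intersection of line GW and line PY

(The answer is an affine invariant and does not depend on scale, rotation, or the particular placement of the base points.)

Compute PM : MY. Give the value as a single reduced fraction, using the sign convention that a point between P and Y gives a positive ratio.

Work in coordinates with J = (0, 0), S = (1, 0), W = (0, 1).
1. P is the centroid of triangle SJW ⇒ P = (1/3, 1/3)
2. G is the centroid of triangle SWP ⇒ G = (4/9, 4/9)
3. B is the centroid of triangle SJP ⇒ B = (4/9, 1/9)
4. Y lies on line GB with GY:YB = 4:1 ⇒ Y = (4/9, 8/45)
5. M is the intersection of line GW and line PY ⇒ M = (-4/3, 8/3)
M = P + t·(Y−P) with t = -15, so PM:MY = t:(1−t) = -15:16

PM:MY = -15/16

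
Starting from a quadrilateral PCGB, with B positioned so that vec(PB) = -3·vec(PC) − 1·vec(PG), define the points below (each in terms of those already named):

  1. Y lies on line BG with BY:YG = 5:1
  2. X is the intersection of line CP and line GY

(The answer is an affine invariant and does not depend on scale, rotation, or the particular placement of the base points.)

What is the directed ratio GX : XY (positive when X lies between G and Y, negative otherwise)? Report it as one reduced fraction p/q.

GX:XY = -3/2

Assign P = (0, 0), C = (1, 0), G = (0, 1), B = (-3, -1) — the answer is frame-independent, so this choice is without loss of generality.
1. Y lies on line BG with BY:YG = 5:1 ⇒ Y = (-1/2, 2/3)
2. X is the intersection of line CP and line GY ⇒ X = (-3/2, 0)
X = G + t·(Y−G) with t = 3, so GX:XY = t:(1−t) = 3:-2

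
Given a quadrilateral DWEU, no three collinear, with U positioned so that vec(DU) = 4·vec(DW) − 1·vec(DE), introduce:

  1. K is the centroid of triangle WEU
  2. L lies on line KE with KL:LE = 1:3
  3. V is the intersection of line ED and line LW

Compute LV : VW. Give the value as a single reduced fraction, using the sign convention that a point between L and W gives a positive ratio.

Assign D = (0, 0), W = (1, 0), E = (0, 1), U = (4, -1) — the answer is frame-independent, so this choice is without loss of generality.
1. K is the centroid of triangle WEU ⇒ K = (5/3, 0)
2. L lies on line KE with KL:LE = 1:3 ⇒ L = (5/4, 1/4)
3. V is the intersection of line ED and line LW ⇒ V = (0, -1)
V = L + t·(W−L) with t = 5, so LV:VW = t:(1−t) = 5:-4

LV:VW = -5/4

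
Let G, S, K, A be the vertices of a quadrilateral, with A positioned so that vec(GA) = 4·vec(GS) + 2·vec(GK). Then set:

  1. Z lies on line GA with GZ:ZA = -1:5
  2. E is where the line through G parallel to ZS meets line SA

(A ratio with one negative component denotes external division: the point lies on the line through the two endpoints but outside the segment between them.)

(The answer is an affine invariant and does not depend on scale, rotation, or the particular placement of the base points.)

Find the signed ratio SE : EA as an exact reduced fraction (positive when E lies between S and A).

SE:EA = 1/4

Set G = (0, 0), S = (1, 0), K = (0, 1), A = (4, 2); any affine frame gives the same invariant.
1. Z lies on line GA with GZ:ZA = -1:5 ⇒ Z = (-1, -1/2)
2. E is where the line through G parallel to ZS meets line SA ⇒ E = (8/5, 2/5)
E = S + t·(A−S) with t = 1/5, so SE:EA = t:(1−t) = 1/5:4/5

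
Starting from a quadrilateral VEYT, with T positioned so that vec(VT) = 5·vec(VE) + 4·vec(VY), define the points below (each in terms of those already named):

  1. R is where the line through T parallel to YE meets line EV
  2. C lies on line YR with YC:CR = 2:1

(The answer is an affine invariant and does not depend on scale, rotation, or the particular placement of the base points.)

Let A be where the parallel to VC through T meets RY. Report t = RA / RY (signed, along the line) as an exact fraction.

Set V = (0, 0), E = (1, 0), Y = (0, 1), T = (5, 4); any affine frame gives the same invariant.
1. R is where the line through T parallel to YE meets line EV ⇒ R = (9, 0)
2. C lies on line YR with YC:CR = 2:1 ⇒ C = (6, 1/3)
through T parallel to VC: direction (6, 1/3); meets RY at A = (-49/3, 76/27)
A = R + t·(Y−R) with t = 76/27

t = 76/27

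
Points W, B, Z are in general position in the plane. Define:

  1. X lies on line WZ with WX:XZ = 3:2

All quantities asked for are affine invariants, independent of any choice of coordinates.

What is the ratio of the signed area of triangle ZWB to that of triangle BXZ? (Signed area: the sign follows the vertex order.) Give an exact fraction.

Choose coordinates W = (0, 0), B = (1, 0), Z = (0, 1).
1. X lies on line WZ with WX:XZ = 3:2 ⇒ X = (0, 3/5)
2·[ZWB] = 1, 2·[BXZ] = -2/5
[ZWB]:[BXZ] = 1:-2/5 = -5/2

[ZWB]:[BXZ] = -5/2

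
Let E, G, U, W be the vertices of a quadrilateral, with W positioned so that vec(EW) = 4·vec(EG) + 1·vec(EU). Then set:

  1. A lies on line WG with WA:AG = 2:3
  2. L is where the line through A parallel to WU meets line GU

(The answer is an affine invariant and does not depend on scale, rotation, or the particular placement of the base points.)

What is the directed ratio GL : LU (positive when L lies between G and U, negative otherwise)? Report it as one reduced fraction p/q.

Choose coordinates E = (0, 0), G = (1, 0), U = (0, 1), W = (4, 1).
1. A lies on line WG with WA:AG = 2:3 ⇒ A = (14/5, 3/5)
2. L is where the line through A parallel to WU meets line GU ⇒ L = (2/5, 3/5)
L = G + t·(U−G) with t = 3/5, so GL:LU = t:(1−t) = 3/5:2/5

GL:LU = 3/2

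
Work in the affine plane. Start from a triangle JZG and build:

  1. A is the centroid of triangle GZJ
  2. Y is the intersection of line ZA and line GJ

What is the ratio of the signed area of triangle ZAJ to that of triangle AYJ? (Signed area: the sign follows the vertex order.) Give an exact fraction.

Choose coordinates J = (0, 0), Z = (1, 0), G = (0, 1).
1. A is the centroid of triangle GZJ ⇒ A = (1/3, 1/3)
2. Y is the intersection of line ZA and line GJ ⇒ Y = (0, 1/2)
2·[ZAJ] = 1/3, 2·[AYJ] = 1/6
[ZAJ]:[AYJ] = 1/3:1/6 = 2

[ZAJ]:[AYJ] = 2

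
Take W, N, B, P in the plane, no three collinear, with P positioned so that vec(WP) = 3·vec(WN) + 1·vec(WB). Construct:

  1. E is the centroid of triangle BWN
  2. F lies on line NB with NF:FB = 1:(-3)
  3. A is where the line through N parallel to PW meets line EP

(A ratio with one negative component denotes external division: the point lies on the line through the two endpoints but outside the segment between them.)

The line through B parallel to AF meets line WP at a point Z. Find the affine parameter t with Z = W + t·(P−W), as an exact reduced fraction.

Choose coordinates W = (0, 0), N = (1, 0), B = (0, 1), P = (3, 1).
1. E is the centroid of triangle BWN ⇒ E = (1/3, 1/3)
2. F lies on line NB with NF:FB = 1:(-3) ⇒ F = (3/2, -1/2)
3. A is where the line through N parallel to PW meets line EP ⇒ A = (7, 2)
through B parallel to AF: direction (-11/2, -5/2); meets WP at Z = (-33/4, -11/4)
Z = W + t·(P−W) with t = -11/4

t = -11/4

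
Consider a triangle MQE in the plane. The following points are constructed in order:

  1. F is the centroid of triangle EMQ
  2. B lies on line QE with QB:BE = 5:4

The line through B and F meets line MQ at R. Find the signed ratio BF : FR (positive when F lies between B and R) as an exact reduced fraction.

BF:FR = 2/3

Set M = (0, 0), Q = (1, 0), E = (0, 1); any affine frame gives the same invariant.
1. F is the centroid of triangle EMQ ⇒ F = (1/3, 1/3)
2. B lies on line QE with QB:BE = 5:4 ⇒ B = (4/9, 5/9)
line BF meets MQ at R = (1/6, 0)
F = B + t·(R−B) with t = 2/5, so BF:FR = 2/5:3/5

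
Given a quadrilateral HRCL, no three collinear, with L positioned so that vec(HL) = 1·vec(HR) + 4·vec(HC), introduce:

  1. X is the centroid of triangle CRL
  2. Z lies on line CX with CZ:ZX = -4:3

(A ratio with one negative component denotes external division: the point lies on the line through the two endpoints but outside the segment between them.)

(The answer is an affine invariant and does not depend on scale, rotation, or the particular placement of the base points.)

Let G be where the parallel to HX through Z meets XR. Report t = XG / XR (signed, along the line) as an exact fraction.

t = 6/5

Choose coordinates H = (0, 0), R = (1, 0), C = (0, 1), L = (1, 4).
1. X is the centroid of triangle CRL ⇒ X = (2/3, 5/3)
2. Z lies on line CX with CZ:ZX = -4:3 ⇒ Z = (8/3, 11/3)
through Z parallel to HX: direction (2/3, 5/3); meets XR at G = (16/15, -1/3)
G = X + t·(R−X) with t = 6/5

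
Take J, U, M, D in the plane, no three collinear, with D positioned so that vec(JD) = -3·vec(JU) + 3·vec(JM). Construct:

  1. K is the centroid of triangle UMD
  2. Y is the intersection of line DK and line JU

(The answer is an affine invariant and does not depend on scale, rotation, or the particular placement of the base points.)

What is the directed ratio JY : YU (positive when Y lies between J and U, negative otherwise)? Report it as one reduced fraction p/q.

Work in coordinates with J = (0, 0), U = (1, 0), M = (0, 1), D = (-3, 3).
1. K is the centroid of triangle UMD ⇒ K = (-2/3, 4/3)
2. Y is the intersection of line DK and line JU ⇒ Y = (6/5, 0)
Y = J + t·(U−J) with t = 6/5, so JY:YU = t:(1−t) = 6/5:-1/5

JY:YU = -6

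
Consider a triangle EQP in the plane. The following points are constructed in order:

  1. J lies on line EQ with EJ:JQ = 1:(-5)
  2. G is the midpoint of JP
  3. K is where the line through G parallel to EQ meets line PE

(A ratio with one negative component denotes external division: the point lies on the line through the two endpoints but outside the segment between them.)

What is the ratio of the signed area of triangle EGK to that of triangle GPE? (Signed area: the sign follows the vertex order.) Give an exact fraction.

Assign E = (0, 0), Q = (1, 0), P = (0, 1) — the answer is frame-independent, so this choice is without loss of generality.
1. J lies on line EQ with EJ:JQ = 1:(-5) ⇒ J = (-1/4, 0)
2. G is the midpoint of JP ⇒ G = (-1/8, 1/2)
3. K is where the line through G parallel to EQ meets line PE ⇒ K = (0, 1/2)
2·[EGK] = -1/16, 2·[GPE] = -1/8
[EGK]:[GPE] = -1/16:-1/8 = 1/2

[EGK]:[GPE] = 1/2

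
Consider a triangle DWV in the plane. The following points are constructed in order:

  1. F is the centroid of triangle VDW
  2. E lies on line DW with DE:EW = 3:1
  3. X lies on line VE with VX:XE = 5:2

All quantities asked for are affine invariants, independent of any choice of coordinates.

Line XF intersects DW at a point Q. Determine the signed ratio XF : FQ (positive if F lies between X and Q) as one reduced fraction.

XF:FQ = -1/7

Set D = (0, 0), W = (1, 0), V = (0, 1); any affine frame gives the same invariant.
1. F is the centroid of triangle VDW ⇒ F = (1/3, 1/3)
2. E lies on line DW with DE:EW = 3:1 ⇒ E = (3/4, 0)
3. X lies on line VE with VX:XE = 5:2 ⇒ X = (15/28, 2/7)
line XF meets DW at Q = (7/4, 0)
F = X + t·(Q−X) with t = -1/6, so XF:FQ = -1/6:7/6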